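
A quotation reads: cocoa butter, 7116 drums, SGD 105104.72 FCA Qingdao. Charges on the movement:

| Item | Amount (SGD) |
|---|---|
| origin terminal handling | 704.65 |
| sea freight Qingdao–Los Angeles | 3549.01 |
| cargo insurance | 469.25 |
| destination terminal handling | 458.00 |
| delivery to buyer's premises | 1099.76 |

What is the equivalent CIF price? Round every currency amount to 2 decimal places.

CIF price: SGD 109827.63

Not relevant to the conversion: destination terminal, delivery — on the buyer under both terms; not part of either seller's price.
From FCA to CIF, the seller additionally bears: origin terminal, freight, insurance.
CIF price = 105104.72 + 704.65 + 3549.01 + 469.25 = 109827.63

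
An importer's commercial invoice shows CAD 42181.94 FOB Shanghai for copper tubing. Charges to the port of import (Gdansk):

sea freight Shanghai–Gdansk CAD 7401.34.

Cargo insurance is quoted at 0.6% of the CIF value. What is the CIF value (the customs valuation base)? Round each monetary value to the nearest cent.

CIF value: CAD 49882.58

Let C be the CIF value. C = FOB price + freight + 0.6% × C
C − 0.6% × C = 42181.94 + 7401.34
0.994 × C = 49583.28
C = 49583.28 / 0.994 = 49882.58
Insurance premium = 0.6% × 49882.58 = 299.30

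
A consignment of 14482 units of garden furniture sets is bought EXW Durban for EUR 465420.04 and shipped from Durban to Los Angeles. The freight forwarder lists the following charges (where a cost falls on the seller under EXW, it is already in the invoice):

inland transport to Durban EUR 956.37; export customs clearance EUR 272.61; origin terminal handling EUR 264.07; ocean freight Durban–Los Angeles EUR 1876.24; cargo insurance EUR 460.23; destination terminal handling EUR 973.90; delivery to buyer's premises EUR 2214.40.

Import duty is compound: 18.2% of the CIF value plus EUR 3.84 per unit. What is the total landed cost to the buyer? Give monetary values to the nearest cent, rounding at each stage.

EXW: the seller makes goods available at their premises; the buyer bears all onward costs.
CIF value = EXW price + inland to port + export clearance + origin terminal + freight + insurance = 465420.04 + 956.37 + 272.61 + 264.07 + 1876.24 + 460.23 = 469249.56
Ad valorem component: 469249.56 × 18.2% = 85403.42
Specific component: 14482 × 3.84 = 55610.88
Import duty = 85403.42 + 55610.88 = 141014.30
Buyer bears: inland to port 956.37 + export clearance 272.61 + origin terminal 264.07 + freight 1876.24 + insurance 460.23 + destination terminal 973.90 + delivery 2214.40 + duty 141014.30 = 148032.12
Landed cost = invoice 465420.04 + 148032.12 = 613452.16

Total landed cost: EUR 613452.16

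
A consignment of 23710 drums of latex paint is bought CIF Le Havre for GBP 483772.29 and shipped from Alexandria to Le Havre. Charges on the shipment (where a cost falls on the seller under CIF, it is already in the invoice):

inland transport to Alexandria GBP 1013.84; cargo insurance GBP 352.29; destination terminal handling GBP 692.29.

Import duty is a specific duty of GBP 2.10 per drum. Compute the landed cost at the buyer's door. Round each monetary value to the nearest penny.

Total landed cost: GBP 534255.58

CIF: the seller pays costs through ocean freight and marine insurance to the destination port.
Already in the invoice (seller's account under CIF): inland to port, insurance — exclude.
The CIF price already equals the CIF value: 483772.29
Import duty = 23710 × 2.10 = 49791.00
Buyer bears: destination terminal 692.29 + duty 49791.00 = 50483.29
Landed cost = invoice 483772.29 + 50483.29 = 534255.58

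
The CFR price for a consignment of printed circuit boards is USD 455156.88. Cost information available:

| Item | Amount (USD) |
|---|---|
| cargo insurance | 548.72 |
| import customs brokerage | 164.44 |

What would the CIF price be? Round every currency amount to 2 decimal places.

CIF price: USD 455705.60

Not relevant to the conversion: brokerage — on the buyer under both terms; not part of either seller's price.
From CFR to CIF, the seller additionally bears: insurance.
CIF price = 455156.88 + 548.72 = 455705.60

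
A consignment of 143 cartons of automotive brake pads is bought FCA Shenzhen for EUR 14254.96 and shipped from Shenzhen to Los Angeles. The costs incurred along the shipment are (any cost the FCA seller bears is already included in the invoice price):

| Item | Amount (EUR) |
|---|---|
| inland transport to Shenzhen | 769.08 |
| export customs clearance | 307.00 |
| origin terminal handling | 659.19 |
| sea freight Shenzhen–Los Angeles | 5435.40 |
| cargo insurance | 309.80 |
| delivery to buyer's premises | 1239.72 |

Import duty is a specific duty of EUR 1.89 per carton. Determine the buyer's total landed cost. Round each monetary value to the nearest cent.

Total landed cost: EUR 22169.34

FCA: the seller delivers export-cleared goods to the carrier; the buyer bears costs from that point.
Already in the invoice (seller's account under FCA): inland to port, export clearance — exclude.
CIF value = FCA price + origin terminal + freight + insurance = 14254.96 + 659.19 + 5435.40 + 309.80 = 20659.35
Import duty = 143 × 1.89 = 270.27
Buyer bears: origin terminal 659.19 + freight 5435.40 + insurance 309.80 + delivery 1239.72 + duty 270.27 = 7914.38
Landed cost = invoice 14254.96 + 7914.38 = 22169.34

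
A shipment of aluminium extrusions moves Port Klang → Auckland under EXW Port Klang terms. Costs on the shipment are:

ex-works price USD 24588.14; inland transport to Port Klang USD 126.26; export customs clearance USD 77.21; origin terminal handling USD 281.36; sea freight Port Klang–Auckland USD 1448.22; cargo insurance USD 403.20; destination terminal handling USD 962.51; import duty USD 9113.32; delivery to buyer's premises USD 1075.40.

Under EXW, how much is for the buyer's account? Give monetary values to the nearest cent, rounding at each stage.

Buyer's account: USD 13487.48

EXW: the seller makes goods available at their premises; the buyer bears all onward costs.
Seller's account: goods 24588.14 = 24588.14
Buyer's account: inland to port 126.26 + export clearance 77.21 + origin terminal 281.36 + freight 1448.22 + insurance 403.20 + destination terminal 962.51 + duty 9113.32 + delivery 1075.40 = 13487.48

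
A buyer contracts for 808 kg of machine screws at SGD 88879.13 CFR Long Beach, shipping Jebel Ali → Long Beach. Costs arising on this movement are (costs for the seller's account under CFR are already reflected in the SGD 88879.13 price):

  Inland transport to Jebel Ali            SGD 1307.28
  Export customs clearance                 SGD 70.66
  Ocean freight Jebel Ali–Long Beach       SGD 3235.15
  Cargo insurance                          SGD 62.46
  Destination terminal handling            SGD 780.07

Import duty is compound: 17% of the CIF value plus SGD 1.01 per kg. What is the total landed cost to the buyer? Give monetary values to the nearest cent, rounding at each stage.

CFR: the seller pays costs through ocean freight to the destination port, but not insurance.
Already in the invoice (seller's account under CFR): inland to port, export clearance, freight — exclude.
CIF value = CFR price + insurance = 88879.13 + 62.46 = 88941.59
Ad valorem component: 88941.59 × 17% = 15120.07
Specific component: 808 × 1.01 = 816.08
Import duty = 15120.07 + 816.08 = 15936.15
Buyer bears: insurance 62.46 + destination terminal 780.07 + duty 15936.15 = 16778.68
Landed cost = invoice 88879.13 + 16778.68 = 105657.81

Total landed cost: SGD 105657.81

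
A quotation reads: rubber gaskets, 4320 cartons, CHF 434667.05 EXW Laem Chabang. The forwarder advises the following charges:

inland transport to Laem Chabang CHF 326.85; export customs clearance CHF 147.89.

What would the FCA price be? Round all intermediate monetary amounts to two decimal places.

FCA price: CHF 435141.79

From EXW to FCA, the seller additionally bears: inland to port, export clearance.
FCA price = 434667.05 + 326.85 + 147.89 = 435141.79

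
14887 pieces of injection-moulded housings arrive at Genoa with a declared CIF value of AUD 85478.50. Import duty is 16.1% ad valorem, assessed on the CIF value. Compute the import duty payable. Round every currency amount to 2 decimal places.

Import duty = 85478.50 × 16.1% = 13762.04

Import duty: AUD 13762.04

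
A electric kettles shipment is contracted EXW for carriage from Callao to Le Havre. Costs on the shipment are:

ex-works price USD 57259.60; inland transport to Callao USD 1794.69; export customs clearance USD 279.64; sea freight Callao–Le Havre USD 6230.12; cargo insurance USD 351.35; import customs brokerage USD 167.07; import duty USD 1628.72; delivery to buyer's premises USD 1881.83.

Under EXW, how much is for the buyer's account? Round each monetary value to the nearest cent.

EXW: the seller makes goods available at their premises; the buyer bears all onward costs.
Seller's account: goods 57259.60 = 57259.60
Buyer's account: inland to port 1794.69 + export clearance 279.64 + freight 6230.12 + insurance 351.35 + brokerage 167.07 + duty 1628.72 + delivery 1881.83 = 12333.42

Buyer's account: USD 12333.42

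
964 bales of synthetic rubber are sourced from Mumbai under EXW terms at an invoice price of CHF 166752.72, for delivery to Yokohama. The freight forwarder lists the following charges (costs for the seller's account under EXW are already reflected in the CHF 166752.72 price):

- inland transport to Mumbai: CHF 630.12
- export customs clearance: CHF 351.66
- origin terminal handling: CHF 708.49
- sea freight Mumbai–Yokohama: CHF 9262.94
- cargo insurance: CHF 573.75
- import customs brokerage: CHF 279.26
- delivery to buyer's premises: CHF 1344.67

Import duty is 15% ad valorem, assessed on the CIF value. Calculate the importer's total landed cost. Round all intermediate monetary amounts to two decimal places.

Total landed cost: CHF 206645.56

EXW: the seller makes goods available at their premises; the buyer bears all onward costs.
CIF value = EXW price + inland to port + export clearance + origin terminal + freight + insurance = 166752.72 + 630.12 + 351.66 + 708.49 + 9262.94 + 573.75 = 178279.68
Import duty = 178279.68 × 15% = 26741.95
Buyer bears: inland to port 630.12 + export clearance 351.66 + origin terminal 708.49 + freight 9262.94 + insurance 573.75 + brokerage 279.26 + delivery 1344.67 + duty 26741.95 = 39892.84
Landed cost = invoice 166752.72 + 39892.84 = 206645.56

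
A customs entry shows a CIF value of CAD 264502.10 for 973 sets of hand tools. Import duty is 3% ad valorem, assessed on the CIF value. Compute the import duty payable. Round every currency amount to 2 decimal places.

Import duty = 264502.10 × 3% = 7935.06

Import duty: CAD 7935.06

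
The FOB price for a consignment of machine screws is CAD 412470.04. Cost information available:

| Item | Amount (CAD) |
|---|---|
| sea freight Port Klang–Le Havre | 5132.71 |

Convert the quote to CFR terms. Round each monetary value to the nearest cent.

From FOB to CFR, the seller additionally bears: freight.
CFR price = 412470.04 + 5132.71 = 417602.75

CFR price: CAD 417602.75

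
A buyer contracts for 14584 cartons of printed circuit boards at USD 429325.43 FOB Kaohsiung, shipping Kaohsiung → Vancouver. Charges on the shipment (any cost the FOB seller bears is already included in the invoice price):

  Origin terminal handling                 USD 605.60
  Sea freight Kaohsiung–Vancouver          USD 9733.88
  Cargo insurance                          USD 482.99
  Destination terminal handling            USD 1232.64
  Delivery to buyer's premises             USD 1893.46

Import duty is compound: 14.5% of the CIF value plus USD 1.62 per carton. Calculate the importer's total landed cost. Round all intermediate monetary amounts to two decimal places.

Total landed cost: USD 530028.11

FOB: the seller bears costs until goods are on board at the origin port; the buyer bears freight, insurance and all costs thereafter.
Already in the invoice (seller's account under FOB): origin terminal — exclude.
CIF value = FOB price + freight + insurance = 429325.43 + 9733.88 + 482.99 = 439542.30
Ad valorem component: 439542.30 × 14.5% = 63733.63
Specific component: 14584 × 1.62 = 23626.08
Import duty = 63733.63 + 23626.08 = 87359.71
Buyer bears: freight 9733.88 + insurance 482.99 + destination terminal 1232.64 + delivery 1893.46 + duty 87359.71 = 100702.68
Landed cost = invoice 429325.43 + 100702.68 = 530028.11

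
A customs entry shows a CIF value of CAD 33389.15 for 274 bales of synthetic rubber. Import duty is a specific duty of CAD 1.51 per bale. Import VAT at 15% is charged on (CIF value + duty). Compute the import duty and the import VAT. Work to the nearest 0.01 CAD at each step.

Import duty: CAD 413.74; import VAT: CAD 5070.43

Import duty = 274 × 1.51 = 413.74
VAT base = CIF + duty = 33389.15 + 413.74 = 33802.89
Import VAT = 33802.89 × 15% = 5070.43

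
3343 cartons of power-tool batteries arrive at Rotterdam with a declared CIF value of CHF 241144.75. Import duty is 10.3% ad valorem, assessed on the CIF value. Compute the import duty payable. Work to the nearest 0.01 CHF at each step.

Import duty = 241144.75 × 10.3% = 24837.91

Import duty: CHF 24837.91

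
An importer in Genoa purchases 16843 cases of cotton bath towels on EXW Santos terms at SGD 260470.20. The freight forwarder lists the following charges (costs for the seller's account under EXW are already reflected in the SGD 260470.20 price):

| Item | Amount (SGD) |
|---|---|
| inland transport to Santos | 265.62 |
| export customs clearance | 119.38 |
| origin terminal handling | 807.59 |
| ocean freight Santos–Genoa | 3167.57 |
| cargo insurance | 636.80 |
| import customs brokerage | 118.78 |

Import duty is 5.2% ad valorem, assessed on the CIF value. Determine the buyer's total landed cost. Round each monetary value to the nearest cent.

EXW: the seller makes goods available at their premises; the buyer bears all onward costs.
CIF value = EXW price + inland to port + export clearance + origin terminal + freight + insurance = 260470.20 + 265.62 + 119.38 + 807.59 + 3167.57 + 636.80 = 265467.16
Import duty = 265467.16 × 5.2% = 13804.29
Buyer bears: inland to port 265.62 + export clearance 119.38 + origin terminal 807.59 + freight 3167.57 + insurance 636.80 + brokerage 118.78 + duty 13804.29 = 18920.03
Landed cost = invoice 260470.20 + 18920.03 = 279390.23

Total landed cost: SGD 279390.23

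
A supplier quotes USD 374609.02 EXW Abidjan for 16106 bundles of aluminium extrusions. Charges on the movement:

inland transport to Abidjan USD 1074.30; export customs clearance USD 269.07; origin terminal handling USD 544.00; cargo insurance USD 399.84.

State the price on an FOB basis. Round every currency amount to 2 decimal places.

FOB price: USD 376496.39

Not relevant to the conversion: insurance — on the buyer under both terms; not part of either seller's price.
From EXW to FOB, the seller additionally bears: inland to port, export clearance, origin terminal.
FOB price = 374609.02 + 1074.30 + 269.07 + 544.00 = 376496.39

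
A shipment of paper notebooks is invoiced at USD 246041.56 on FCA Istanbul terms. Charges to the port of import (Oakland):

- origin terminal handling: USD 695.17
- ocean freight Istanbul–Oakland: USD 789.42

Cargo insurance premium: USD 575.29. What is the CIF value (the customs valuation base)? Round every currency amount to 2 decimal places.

CIF = FCA price + pre-shipment costs + freight + insurance
CIF = 246041.56 + 695.17 + 789.42 + 575.29 = 248101.44

CIF value: USD 248101.44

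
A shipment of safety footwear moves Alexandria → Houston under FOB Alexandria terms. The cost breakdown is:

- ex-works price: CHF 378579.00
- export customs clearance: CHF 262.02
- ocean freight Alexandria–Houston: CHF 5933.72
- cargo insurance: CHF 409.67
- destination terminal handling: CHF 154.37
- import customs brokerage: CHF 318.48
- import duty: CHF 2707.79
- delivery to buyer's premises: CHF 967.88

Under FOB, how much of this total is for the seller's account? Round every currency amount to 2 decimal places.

FOB: the seller bears costs until goods are on board at the origin port; the buyer bears freight, insurance and all costs thereafter.
Seller's account: goods 378579.00 + export clearance 262.02 = 378841.02
Buyer's account: freight 5933.72 + insurance 409.67 + destination terminal 154.37 + brokerage 318.48 + duty 2707.79 + delivery 967.88 = 10491.91

Seller's account: CHF 378841.02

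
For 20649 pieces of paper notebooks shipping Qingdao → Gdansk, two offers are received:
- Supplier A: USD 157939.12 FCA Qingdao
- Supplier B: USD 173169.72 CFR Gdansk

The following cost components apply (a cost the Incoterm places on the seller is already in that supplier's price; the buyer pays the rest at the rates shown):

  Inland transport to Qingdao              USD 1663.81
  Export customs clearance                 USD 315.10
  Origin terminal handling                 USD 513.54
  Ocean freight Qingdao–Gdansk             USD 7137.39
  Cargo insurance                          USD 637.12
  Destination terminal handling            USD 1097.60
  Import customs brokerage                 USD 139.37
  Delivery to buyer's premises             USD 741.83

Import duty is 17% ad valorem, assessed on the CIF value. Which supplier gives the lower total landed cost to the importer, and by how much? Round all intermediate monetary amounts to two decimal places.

Supplier A is cheaper by USD 8868.21

Supplier A (FCA):
CIF value = FCA price + origin terminal + freight + insurance = 157939.12 + 513.54 + 7137.39 + 637.12 = 166227.17
Import duty = 166227.17 × 17% = 28258.62
Buyer bears (A): 513.54 + 7137.39 + 637.12 + 1097.60 + 139.37 + 741.83 = 10266.85
Landed cost (A) = invoice 157939.12 + 10266.85 + duty 28258.62 = 196464.59
Supplier B (CFR):
CIF value = CFR price + insurance = 173169.72 + 637.12 = 173806.84
Import duty = 173806.84 × 17% = 29547.16
Buyer bears (B): 637.12 + 1097.60 + 139.37 + 741.83 = 2615.92
Landed cost (B) = invoice 173169.72 + 2615.92 + duty 29547.16 = 205332.80
Difference = |196464.59 − 205332.80| = 8868.21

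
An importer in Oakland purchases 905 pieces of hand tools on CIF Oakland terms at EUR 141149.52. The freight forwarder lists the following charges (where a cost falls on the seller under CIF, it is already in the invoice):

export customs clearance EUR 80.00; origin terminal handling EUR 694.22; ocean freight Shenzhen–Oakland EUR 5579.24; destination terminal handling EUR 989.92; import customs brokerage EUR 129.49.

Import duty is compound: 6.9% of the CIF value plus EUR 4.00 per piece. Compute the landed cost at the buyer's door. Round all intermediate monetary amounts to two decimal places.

CIF: the seller pays costs through ocean freight and marine insurance to the destination port.
Already in the invoice (seller's account under CIF): export clearance, origin terminal, freight — exclude.
The CIF price already equals the CIF value: 141149.52
Ad valorem component: 141149.52 × 6.9% = 9739.32
Specific component: 905 × 4.00 = 3620.00
Import duty = 9739.32 + 3620.00 = 13359.32
Buyer bears: destination terminal 989.92 + brokerage 129.49 + duty 13359.32 = 14478.73
Landed cost = invoice 141149.52 + 14478.73 = 155628.25

Total landed cost: EUR 155628.25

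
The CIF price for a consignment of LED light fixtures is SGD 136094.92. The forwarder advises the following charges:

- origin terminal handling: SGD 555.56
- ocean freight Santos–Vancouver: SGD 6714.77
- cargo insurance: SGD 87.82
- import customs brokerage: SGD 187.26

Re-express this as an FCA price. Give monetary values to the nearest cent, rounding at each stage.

Not relevant to the conversion: brokerage — on the buyer under both terms; not part of either seller's price.
From CIF to FCA, the seller no longer bears: origin terminal, freight, insurance.
FCA price = 136094.92 − 555.56 − 6714.77 − 87.82 = 128736.77

FCA price: SGD 128736.77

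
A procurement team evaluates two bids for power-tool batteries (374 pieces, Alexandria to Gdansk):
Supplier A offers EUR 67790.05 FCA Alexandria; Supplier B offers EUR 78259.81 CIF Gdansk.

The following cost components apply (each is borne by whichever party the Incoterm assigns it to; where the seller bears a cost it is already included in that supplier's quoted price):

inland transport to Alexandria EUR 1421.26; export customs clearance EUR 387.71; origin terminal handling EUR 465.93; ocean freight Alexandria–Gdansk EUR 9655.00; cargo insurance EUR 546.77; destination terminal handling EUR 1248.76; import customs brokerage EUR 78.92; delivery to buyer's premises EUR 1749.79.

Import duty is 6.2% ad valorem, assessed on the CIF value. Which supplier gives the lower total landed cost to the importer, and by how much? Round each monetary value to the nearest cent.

Supplier A (FCA):
CIF value = FCA price + origin terminal + freight + insurance = 67790.05 + 465.93 + 9655.00 + 546.77 = 78457.75
Import duty = 78457.75 × 6.2% = 4864.38
Buyer bears (A): 465.93 + 9655.00 + 546.77 + 1248.76 + 78.92 + 1749.79 = 13745.17
Landed cost (A) = invoice 67790.05 + 13745.17 + duty 4864.38 = 86399.60
Supplier B (CIF):
The CIF price already equals the CIF value: 78259.81
Import duty = 78259.81 × 6.2% = 4852.11
Buyer bears (B): 1248.76 + 78.92 + 1749.79 = 3077.47
Landed cost (B) = invoice 78259.81 + 3077.47 + duty 4852.11 = 86189.39
Difference = |86399.60 − 86189.39| = 210.21

Supplier B is cheaper by EUR 210.21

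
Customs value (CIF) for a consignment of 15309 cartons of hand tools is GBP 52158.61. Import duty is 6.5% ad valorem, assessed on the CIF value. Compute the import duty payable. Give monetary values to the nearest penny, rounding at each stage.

Import duty = 52158.61 × 6.5% = 3390.31

Import duty: GBP 3390.31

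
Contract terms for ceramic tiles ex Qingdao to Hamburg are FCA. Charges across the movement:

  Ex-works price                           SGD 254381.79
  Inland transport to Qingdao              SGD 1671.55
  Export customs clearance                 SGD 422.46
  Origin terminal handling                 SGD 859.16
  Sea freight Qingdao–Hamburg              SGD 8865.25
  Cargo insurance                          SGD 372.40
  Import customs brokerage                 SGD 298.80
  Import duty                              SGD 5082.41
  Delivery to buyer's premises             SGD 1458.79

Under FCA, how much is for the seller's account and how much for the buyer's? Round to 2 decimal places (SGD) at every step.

FCA: the seller delivers export-cleared goods to the carrier; the buyer bears costs from that point.
Seller's account: goods 254381.79 + inland to port 1671.55 + export clearance 422.46 = 256475.80
Buyer's account: origin terminal 859.16 + freight 8865.25 + insurance 372.40 + brokerage 298.80 + duty 5082.41 + delivery 1458.79 = 16936.81

Seller: SGD 256475.80; buyer: SGD 16936.81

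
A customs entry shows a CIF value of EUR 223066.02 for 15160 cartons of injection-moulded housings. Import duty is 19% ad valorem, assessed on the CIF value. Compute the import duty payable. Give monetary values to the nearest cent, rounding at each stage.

Import duty = 223066.02 × 19% = 42382.54

Import duty: EUR 42382.54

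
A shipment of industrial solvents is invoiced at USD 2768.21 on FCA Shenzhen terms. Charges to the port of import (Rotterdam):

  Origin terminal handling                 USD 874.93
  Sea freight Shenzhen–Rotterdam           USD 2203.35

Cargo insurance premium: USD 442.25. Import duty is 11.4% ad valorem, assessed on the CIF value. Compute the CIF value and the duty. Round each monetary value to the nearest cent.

CIF = FCA price + pre-shipment costs + freight + insurance
CIF = 2768.21 + 874.93 + 2203.35 + 442.25 = 6288.74
Import duty = 6288.74 × 11.4% = 716.92

CIF value: USD 6288.74; import duty: USD 716.92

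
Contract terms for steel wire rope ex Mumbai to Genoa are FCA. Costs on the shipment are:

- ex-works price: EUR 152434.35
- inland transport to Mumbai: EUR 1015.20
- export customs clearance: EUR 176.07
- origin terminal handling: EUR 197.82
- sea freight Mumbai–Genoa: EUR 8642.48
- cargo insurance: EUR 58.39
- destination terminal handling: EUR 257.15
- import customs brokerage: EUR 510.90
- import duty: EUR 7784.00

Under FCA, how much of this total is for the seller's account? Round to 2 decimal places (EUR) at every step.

Seller's account: EUR 153625.62

FCA: the seller delivers export-cleared goods to the carrier; the buyer bears costs from that point.
Seller's account: goods 152434.35 + inland to port 1015.20 + export clearance 176.07 = 153625.62
Buyer's account: origin terminal 197.82 + freight 8642.48 + insurance 58.39 + destination terminal 257.15 + brokerage 510.90 + duty 7784.00 = 17450.74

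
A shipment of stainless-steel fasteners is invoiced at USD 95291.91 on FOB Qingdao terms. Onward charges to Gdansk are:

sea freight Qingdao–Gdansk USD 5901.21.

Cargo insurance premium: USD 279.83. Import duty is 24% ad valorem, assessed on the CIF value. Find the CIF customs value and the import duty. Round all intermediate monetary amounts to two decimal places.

CIF = FOB price + freight + insurance
CIF = 95291.91 + 5901.21 + 279.83 = 101472.95
Import duty = 101472.95 × 24% = 24353.51

CIF value: USD 101472.95; import duty: USD 24353.51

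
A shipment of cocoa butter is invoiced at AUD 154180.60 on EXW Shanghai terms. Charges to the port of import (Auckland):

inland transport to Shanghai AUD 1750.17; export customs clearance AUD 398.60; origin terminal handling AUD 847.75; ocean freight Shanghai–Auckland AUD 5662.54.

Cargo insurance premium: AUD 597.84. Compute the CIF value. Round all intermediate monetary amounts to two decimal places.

CIF = EXW price + pre-shipment costs + freight + insurance
CIF = 154180.60 + 1750.17 + 398.60 + 847.75 + 5662.54 + 597.84 = 163437.50

CIF value: AUD 163437.50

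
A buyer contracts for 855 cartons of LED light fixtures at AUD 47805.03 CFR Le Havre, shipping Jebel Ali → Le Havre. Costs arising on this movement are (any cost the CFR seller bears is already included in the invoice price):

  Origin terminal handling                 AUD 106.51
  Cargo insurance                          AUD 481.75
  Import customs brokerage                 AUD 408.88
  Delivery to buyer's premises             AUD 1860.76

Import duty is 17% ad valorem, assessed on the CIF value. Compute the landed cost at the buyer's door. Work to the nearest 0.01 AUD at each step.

Total landed cost: AUD 58765.17

CFR: the seller pays costs through ocean freight to the destination port, but not insurance.
Already in the invoice (seller's account under CFR): origin terminal — exclude.
CIF value = CFR price + insurance = 47805.03 + 481.75 = 48286.78
Import duty = 48286.78 × 17% = 8208.75
Buyer bears: insurance 481.75 + brokerage 408.88 + delivery 1860.76 + duty 8208.75 = 10960.14
Landed cost = invoice 47805.03 + 10960.14 = 58765.17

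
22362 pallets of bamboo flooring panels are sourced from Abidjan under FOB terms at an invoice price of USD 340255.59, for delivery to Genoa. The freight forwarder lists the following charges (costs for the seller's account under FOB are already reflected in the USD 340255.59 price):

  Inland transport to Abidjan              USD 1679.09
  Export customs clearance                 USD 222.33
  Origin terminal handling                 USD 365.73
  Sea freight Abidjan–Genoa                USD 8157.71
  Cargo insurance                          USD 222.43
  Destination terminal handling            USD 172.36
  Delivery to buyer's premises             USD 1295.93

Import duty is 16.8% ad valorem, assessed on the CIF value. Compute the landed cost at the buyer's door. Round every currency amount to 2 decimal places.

FOB: the seller bears costs until goods are on board at the origin port; the buyer bears freight, insurance and all costs thereafter.
Already in the invoice (seller's account under FOB): inland to port, export clearance, origin terminal — exclude.
CIF value = FOB price + freight + insurance = 340255.59 + 8157.71 + 222.43 = 348635.73
Import duty = 348635.73 × 16.8% = 58570.80
Buyer bears: freight 8157.71 + insurance 222.43 + destination terminal 172.36 + delivery 1295.93 + duty 58570.80 = 68419.23
Landed cost = invoice 340255.59 + 68419.23 = 408674.82

Total landed cost: USD 408674.82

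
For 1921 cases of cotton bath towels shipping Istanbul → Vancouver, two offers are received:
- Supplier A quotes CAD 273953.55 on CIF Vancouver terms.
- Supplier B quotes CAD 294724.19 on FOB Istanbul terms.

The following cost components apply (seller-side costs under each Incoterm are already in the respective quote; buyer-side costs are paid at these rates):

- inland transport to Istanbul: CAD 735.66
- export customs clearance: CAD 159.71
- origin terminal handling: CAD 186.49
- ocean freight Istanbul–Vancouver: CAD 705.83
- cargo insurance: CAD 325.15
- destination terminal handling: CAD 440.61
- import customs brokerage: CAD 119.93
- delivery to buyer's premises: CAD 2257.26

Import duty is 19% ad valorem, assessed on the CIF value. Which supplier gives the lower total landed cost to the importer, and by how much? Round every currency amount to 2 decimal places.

Supplier A (CIF):
The CIF price already equals the CIF value: 273953.55
Import duty = 273953.55 × 19% = 52051.17
Buyer bears (A): 440.61 + 119.93 + 2257.26 = 2817.80
Landed cost (A) = invoice 273953.55 + 2817.80 + duty 52051.17 = 328822.52
Supplier B (FOB):
CIF value = FOB price + freight + insurance = 294724.19 + 705.83 + 325.15 = 295755.17
Import duty = 295755.17 × 19% = 56193.48
Buyer bears (B): 705.83 + 325.15 + 440.61 + 119.93 + 2257.26 = 3848.78
Landed cost (B) = invoice 294724.19 + 3848.78 + duty 56193.48 = 354766.45
Difference = |328822.52 − 354766.45| = 25943.93

Supplier A is cheaper by CAD 25943.93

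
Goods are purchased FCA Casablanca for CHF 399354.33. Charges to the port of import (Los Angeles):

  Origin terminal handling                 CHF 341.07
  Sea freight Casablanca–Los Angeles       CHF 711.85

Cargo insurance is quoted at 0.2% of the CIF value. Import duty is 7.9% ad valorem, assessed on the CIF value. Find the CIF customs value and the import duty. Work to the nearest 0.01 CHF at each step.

CIF value: CHF 401209.67; import duty: CHF 31695.56

Let C be the CIF value. C = FCA price + pre-shipment costs + freight + 0.2% × C
C − 0.2% × C = 399354.33 + 341.07 + 711.85
0.998 × C = 400407.25
C = 400407.25 / 0.998 = 401209.67
Insurance premium = 0.2% × 401209.67 = 802.42
Import duty = 401209.67 × 7.9% = 31695.56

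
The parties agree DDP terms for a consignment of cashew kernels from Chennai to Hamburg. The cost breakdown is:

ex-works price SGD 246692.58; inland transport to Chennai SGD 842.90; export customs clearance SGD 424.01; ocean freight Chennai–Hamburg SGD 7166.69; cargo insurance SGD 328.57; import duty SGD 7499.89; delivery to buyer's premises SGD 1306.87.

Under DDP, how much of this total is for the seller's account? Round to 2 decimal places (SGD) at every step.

Seller's account: SGD 264261.51

DDP: the seller bears all costs including import duty.
Seller's account: goods 246692.58 + inland to port 842.90 + export clearance 424.01 + freight 7166.69 + insurance 328.57 + duty 7499.89 + delivery 1306.87 = 264261.51
Buyer's account: 0.00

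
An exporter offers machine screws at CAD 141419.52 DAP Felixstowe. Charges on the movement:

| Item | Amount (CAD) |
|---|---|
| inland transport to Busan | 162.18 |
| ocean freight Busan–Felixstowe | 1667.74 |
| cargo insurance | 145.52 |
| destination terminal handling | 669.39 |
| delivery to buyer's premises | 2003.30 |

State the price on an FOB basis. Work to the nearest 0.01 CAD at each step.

FOB price: CAD 136933.57

Not relevant to the conversion: inland to port — on the seller under both DAP and FOB; already in the DAP price and stays in the FOB price.
From DAP to FOB, the seller no longer bears: freight, insurance, destination terminal, delivery.
FOB price = 141419.52 − 1667.74 − 145.52 − 669.39 − 2003.30 = 136933.57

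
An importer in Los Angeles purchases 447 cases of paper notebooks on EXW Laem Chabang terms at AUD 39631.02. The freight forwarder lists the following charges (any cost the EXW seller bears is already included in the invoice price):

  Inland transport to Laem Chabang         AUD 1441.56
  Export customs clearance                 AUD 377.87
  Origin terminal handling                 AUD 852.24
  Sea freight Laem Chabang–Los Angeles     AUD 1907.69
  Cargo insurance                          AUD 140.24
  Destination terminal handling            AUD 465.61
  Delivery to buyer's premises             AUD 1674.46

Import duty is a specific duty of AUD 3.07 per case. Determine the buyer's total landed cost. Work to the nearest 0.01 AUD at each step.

EXW: the seller makes goods available at their premises; the buyer bears all onward costs.
CIF value = EXW price + inland to port + export clearance + origin terminal + freight + insurance = 39631.02 + 1441.56 + 377.87 + 852.24 + 1907.69 + 140.24 = 44350.62
Import duty = 447 × 3.07 = 1372.29
Buyer bears: inland to port 1441.56 + export clearance 377.87 + origin terminal 852.24 + freight 1907.69 + insurance 140.24 + destination terminal 465.61 + delivery 1674.46 + duty 1372.29 = 8231.96
Landed cost = invoice 39631.02 + 8231.96 = 47862.98

Total landed cost: AUD 47862.98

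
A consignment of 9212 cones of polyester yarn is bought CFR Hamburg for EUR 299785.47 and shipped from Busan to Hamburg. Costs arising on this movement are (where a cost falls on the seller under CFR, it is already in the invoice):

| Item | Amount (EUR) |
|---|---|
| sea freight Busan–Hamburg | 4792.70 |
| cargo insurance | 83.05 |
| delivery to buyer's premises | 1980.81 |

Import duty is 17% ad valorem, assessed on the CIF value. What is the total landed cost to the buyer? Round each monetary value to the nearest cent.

CFR: the seller pays costs through ocean freight to the destination port, but not insurance.
Already in the invoice (seller's account under CFR): freight — exclude.
CIF value = CFR price + insurance = 299785.47 + 83.05 = 299868.52
Import duty = 299868.52 × 17% = 50977.65
Buyer bears: insurance 83.05 + delivery 1980.81 + duty 50977.65 = 53041.51
Landed cost = invoice 299785.47 + 53041.51 = 352826.98

Total landed cost: EUR 352826.98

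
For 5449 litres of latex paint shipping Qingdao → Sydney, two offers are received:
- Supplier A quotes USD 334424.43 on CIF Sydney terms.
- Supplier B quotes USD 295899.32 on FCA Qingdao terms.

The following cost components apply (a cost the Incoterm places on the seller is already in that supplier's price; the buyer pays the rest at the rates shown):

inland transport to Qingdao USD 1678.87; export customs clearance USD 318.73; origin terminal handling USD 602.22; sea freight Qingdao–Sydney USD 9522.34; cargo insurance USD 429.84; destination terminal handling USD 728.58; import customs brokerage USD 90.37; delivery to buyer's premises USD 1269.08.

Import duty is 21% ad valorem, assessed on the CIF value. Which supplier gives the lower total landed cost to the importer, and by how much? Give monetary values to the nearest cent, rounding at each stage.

Supplier B is cheaper by USD 33844.56

Supplier A (CIF):
The CIF price already equals the CIF value: 334424.43
Import duty = 334424.43 × 21% = 70229.13
Buyer bears (A): 728.58 + 90.37 + 1269.08 = 2088.03
Landed cost (A) = invoice 334424.43 + 2088.03 + duty 70229.13 = 406741.59
Supplier B (FCA):
CIF value = FCA price + origin terminal + freight + insurance = 295899.32 + 602.22 + 9522.34 + 429.84 = 306453.72
Import duty = 306453.72 × 21% = 64355.28
Buyer bears (B): 602.22 + 9522.34 + 429.84 + 728.58 + 90.37 + 1269.08 = 12642.43
Landed cost (B) = invoice 295899.32 + 12642.43 + duty 64355.28 = 372897.03
Difference = |406741.59 − 372897.03| = 33844.56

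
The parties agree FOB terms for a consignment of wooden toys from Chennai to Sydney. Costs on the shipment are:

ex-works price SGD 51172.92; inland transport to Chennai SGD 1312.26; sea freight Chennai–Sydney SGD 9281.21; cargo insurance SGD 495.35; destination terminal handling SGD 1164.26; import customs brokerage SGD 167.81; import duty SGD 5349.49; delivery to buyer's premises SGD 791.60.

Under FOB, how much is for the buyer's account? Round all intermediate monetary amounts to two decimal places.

FOB: the seller bears costs until goods are on board at the origin port; the buyer bears freight, insurance and all costs thereafter.
Seller's account: goods 51172.92 + inland to port 1312.26 = 52485.18
Buyer's account: freight 9281.21 + insurance 495.35 + destination terminal 1164.26 + brokerage 167.81 + duty 5349.49 + delivery 791.60 = 17249.72

Buyer's account: SGD 17249.72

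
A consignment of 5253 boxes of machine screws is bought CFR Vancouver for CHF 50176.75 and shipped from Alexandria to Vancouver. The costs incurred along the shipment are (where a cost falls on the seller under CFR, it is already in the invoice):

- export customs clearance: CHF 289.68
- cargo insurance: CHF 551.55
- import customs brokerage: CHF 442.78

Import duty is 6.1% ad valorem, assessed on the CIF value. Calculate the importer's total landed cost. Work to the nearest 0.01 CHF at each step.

CFR: the seller pays costs through ocean freight to the destination port, but not insurance.
Already in the invoice (seller's account under CFR): export clearance — exclude.
CIF value = CFR price + insurance = 50176.75 + 551.55 = 50728.30
Import duty = 50728.30 × 6.1% = 3094.43
Buyer bears: insurance 551.55 + brokerage 442.78 + duty 3094.43 = 4088.76
Landed cost = invoice 50176.75 + 4088.76 = 54265.51

Total landed cost: CHF 54265.51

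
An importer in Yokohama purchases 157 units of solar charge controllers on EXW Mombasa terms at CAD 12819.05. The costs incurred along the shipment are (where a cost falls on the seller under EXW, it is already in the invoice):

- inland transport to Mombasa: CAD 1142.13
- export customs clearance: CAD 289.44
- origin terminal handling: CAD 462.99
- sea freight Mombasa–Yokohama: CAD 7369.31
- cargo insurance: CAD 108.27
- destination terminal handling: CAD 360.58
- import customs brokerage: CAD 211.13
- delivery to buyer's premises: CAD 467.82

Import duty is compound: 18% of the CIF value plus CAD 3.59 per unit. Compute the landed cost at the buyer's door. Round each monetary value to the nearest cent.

Total landed cost: CAD 27788.76

EXW: the seller makes goods available at their premises; the buyer bears all onward costs.
CIF value = EXW price + inland to port + export clearance + origin terminal + freight + insurance = 12819.05 + 1142.13 + 289.44 + 462.99 + 7369.31 + 108.27 = 22191.19
Ad valorem component: 22191.19 × 18% = 3994.41
Specific component: 157 × 3.59 = 563.63
Import duty = 3994.41 + 563.63 = 4558.04
Buyer bears: inland to port 1142.13 + export clearance 289.44 + origin terminal 462.99 + freight 7369.31 + insurance 108.27 + destination terminal 360.58 + brokerage 211.13 + delivery 467.82 + duty 4558.04 = 14969.71
Landed cost = invoice 12819.05 + 14969.71 = 27788.76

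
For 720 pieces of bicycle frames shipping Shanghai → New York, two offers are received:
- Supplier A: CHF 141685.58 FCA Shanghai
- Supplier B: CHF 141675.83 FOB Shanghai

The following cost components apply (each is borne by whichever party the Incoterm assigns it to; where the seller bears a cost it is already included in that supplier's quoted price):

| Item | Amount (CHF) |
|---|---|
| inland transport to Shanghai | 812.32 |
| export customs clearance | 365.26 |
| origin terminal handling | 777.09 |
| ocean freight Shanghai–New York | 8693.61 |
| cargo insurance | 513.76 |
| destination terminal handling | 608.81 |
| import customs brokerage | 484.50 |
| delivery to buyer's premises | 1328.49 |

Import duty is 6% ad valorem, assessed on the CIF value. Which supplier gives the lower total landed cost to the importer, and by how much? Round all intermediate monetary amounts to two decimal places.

Supplier B is cheaper by CHF 834.05

Supplier A (FCA):
CIF value = FCA price + origin terminal + freight + insurance = 141685.58 + 777.09 + 8693.61 + 513.76 = 151670.04
Import duty = 151670.04 × 6% = 9100.20
Buyer bears (A): 777.09 + 8693.61 + 513.76 + 608.81 + 484.50 + 1328.49 = 12406.26
Landed cost (A) = invoice 141685.58 + 12406.26 + duty 9100.20 = 163192.04
Supplier B (FOB):
CIF value = FOB price + freight + insurance = 141675.83 + 8693.61 + 513.76 = 150883.20
Import duty = 150883.20 × 6% = 9052.99
Buyer bears (B): 8693.61 + 513.76 + 608.81 + 484.50 + 1328.49 = 11629.17
Landed cost (B) = invoice 141675.83 + 11629.17 + duty 9052.99 = 162357.99
Difference = |163192.04 − 162357.99| = 834.05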